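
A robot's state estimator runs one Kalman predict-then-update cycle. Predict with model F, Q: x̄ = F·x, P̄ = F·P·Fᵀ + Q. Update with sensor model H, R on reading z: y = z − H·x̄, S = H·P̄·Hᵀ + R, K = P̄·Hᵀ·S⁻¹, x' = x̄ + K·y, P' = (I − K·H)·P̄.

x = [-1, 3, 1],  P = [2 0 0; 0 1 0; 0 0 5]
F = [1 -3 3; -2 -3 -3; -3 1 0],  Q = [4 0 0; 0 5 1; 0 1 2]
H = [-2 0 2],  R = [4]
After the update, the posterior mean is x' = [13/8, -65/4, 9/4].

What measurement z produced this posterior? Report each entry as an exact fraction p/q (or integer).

x̄ = F·x = [-7, -10, 6]
P̄ = F·P·Fᵀ + Q = [60 -40 -9; -40 67 10; -9 10 21]
S = H·P̄·Hᵀ + R = [400]
K = P̄·Hᵀ·S⁻¹ = [-69/200; 1/4; 3/20]
x' − x̄ = [69/8, -25/4, -15/4] = K·y
y = (KᵀK)⁻¹·Kᵀ·(x' − x̄) = [-25]
z = y + H·x̄ = [-25] + [26] = [1]

z = [1]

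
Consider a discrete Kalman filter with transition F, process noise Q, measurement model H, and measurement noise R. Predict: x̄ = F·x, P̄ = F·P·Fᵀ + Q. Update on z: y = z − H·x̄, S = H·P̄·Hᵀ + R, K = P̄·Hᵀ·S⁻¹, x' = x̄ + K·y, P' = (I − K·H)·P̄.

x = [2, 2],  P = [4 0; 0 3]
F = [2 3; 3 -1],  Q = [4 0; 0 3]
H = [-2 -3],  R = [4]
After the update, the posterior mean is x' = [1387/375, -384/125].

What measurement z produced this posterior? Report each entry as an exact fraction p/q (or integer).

z = [2]

x̄ = F·x = [10, 4]
P̄ = F·P·Fᵀ + Q = [47 15; 15 42]
S = H·P̄·Hᵀ + R = [750]
K = P̄·Hᵀ·S⁻¹ = [-139/750; -26/125]
x' − x̄ = [-2363/375, -884/125] = K·y
y = (KᵀK)⁻¹·Kᵀ·(x' − x̄) = [34]
z = y + H·x̄ = [34] + [-32] = [2]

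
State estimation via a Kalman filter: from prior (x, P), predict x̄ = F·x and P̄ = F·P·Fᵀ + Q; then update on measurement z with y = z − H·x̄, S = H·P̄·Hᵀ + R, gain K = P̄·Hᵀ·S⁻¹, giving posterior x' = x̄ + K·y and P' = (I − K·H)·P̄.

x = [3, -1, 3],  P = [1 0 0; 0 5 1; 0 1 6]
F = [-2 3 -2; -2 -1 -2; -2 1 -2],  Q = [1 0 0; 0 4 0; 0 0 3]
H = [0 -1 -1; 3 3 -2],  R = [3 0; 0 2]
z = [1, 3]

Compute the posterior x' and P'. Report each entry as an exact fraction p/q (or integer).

x̄ = F·x = [-15, -11, -13]
P̄ = F·P·Fᵀ + Q = [62 9 35; 9 41 23; 35 23 32]
y = z − H·x̄ = [-23, 55]
S = H·P̄·Hᵀ + R = [122 -214; -214 523]
K = P̄·Hᵀ·S⁻¹ = [759/1801 803/1801; -5608/9005 -504/9005; -1045/3602 165/1801]
x' = x̄ + K·y = [-307/1801, 2209/9005, -4641/3602]
P' = (I − K·H)·P̄ = [30229/1801 -18727/1801 16450/1801; -18727/1801 62709/9005 -9177/1801; 16450/1801 -9177/1801 21489/3602]

x' = [-307/1801, 2209/9005, -4641/3602]
P' = [30229/1801 -18727/1801 16450/1801; -18727/1801 62709/9005 -9177/1801; 16450/1801 -9177/1801 21489/3602]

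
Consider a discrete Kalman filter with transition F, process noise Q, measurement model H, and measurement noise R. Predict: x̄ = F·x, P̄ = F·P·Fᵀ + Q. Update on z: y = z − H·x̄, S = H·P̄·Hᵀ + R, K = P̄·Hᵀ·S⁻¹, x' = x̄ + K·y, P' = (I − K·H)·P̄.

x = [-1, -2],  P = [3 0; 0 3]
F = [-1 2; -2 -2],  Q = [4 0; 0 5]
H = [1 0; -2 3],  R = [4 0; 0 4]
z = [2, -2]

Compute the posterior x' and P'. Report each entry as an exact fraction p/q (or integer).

x' = [490/303, 338/707]
P' = [2692/909 584/303; 584/303 1196/707]

x̄ = F·x = [-3, 6]
P̄ = F·P·Fᵀ + Q = [19 -6; -6 29]
y = z − H·x̄ = [5, -26]
S = H·P̄·Hᵀ + R = [23 -56; -56 413]
K = P̄·Hᵀ·S⁻¹ = [673/909 -32/909; 146/303 647/2121]
x' = x̄ + K·y = [490/303, 338/707]
P' = (I − K·H)·P̄ = [2692/909 584/303; 584/303 1196/707]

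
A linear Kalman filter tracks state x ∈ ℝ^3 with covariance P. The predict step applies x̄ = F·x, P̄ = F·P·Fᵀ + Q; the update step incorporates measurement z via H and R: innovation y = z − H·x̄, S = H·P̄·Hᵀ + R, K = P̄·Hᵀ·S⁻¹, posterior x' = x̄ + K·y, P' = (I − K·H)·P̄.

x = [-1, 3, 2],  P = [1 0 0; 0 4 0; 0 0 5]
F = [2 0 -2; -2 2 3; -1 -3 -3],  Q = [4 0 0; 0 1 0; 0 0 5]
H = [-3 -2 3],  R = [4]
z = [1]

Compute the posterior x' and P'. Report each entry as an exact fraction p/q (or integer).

x' = [-3566/1195, 4487/1195, -247/1195]
P' = [28836/1195 -24922/1195 12312/1195; -24922/1195 25509/1195 -8224/1195; 12312/1195 -8224/1195 7244/1195]

x̄ = F·x = [-6, 14, -14]
P̄ = F·P·Fᵀ + Q = [28 -34 28; -34 66 -67; 28 -67 87]
y = z − H·x̄ = [53]
S = H·P̄·Hᵀ + R = [1195]
K = P̄·Hᵀ·S⁻¹ = [68/1195; -231/1195; 311/1195]
x' = x̄ + K·y = [-3566/1195, 4487/1195, -247/1195]
P' = (I − K·H)·P̄ = [28836/1195 -24922/1195 12312/1195; -24922/1195 25509/1195 -8224/1195; 12312/1195 -8224/1195 7244/1195]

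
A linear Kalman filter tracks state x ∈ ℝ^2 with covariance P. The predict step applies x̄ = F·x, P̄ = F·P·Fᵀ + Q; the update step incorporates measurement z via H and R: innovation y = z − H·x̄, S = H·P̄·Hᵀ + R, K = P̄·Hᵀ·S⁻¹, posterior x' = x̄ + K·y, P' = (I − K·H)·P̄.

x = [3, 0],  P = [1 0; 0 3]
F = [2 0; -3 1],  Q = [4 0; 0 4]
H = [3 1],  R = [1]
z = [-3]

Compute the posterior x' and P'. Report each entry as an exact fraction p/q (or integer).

x̄ = F·x = [6, -9]
P̄ = F·P·Fᵀ + Q = [8 -6; -6 16]
y = z − H·x̄ = [-12]
S = H·P̄·Hᵀ + R = [53]
K = P̄·Hᵀ·S⁻¹ = [18/53; -2/53]
x' = x̄ + K·y = [102/53, -453/53]
P' = (I − K·H)·P̄ = [100/53 -282/53; -282/53 844/53]

x' = [102/53, -453/53]
P' = [100/53 -282/53; -282/53 844/53]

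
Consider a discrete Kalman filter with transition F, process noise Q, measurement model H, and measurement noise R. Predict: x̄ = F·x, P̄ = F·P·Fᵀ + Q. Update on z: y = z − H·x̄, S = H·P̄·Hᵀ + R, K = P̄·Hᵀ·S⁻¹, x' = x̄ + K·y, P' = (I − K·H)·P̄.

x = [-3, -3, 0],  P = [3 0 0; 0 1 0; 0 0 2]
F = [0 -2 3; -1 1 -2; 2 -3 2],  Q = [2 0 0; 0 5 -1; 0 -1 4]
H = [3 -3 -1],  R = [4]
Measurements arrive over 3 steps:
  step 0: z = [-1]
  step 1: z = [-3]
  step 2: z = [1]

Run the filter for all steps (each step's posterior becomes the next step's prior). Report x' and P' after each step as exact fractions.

step 0: x' = [558/221, 600/221, 63/221], P' = [696/221 506/221 378/221; 506/221 1889/442 -2331/442; 378/221 -2331/442 8961/442]
step 1: x' = [-5703333/1983683, -2973492/1983683, -2225994/1983683], P' = [9283867/1983683 7180131/1983683 4400780/1983683; 7180131/1983683 8163408/1983683 -1692107/1983683; 4400780/1983683 -1692107/1983683 16701865/1983683]
step 2: x' = [1319061284/709389707, 1473026511/709389707, -444714692/272842195], P' = [3895714428/709389707 3163875268/709389707 117530236/54568439; 3163875268/709389707 3535060069/709389707 -50068011/54568439; 117530236/54568439 -50068011/54568439 2298714869/272842195]

step 0: x̄ = F·x = [6, 0, 3]
step 0: P̄ = F·P·Fᵀ + Q = [24 -14 18; -14 17 -18; 18 -18 33]
step 0: y = z − H·x̄ = [-16]
step 0: S = H·P̄·Hᵀ + R = [442]
step 0: K = P̄·Hᵀ·S⁻¹ = [48/221; -75/442; 75/442]
step 0: x' = x̄ + K·y = [558/221, 600/221, 63/221]
step 0: P' = (I − K·H)·P̄ = [696/221 506/221 378/221; 506/221 1889/442 -2331/442; 378/221 -2331/442 8961/442]
step 1: x̄ = F·x = [-1011/221, -84/221, -558/221]
step 1: P̄ = F·P·Fᵀ + Q = [117061/442 -74105/442 95891/442; -74105/442 51659/442 -62861/442; 95891/442 -62861/442 82057/442]
step 1: y = z − H·x̄ = [120/17]
step 1: S = H·P̄·Hᵀ + R = [152591/34]
step 1: K = P̄·Hᵀ·S⁻¹ = [36739/152591; -24187/152591; 30323/152591]
step 1: x' = x̄ + K·y = [-5703333/1983683, -2973492/1983683, -2225994/1983683]
step 1: P' = (I − K·H)·P̄ = [9283867/1983683 7180131/1983683 4400780/1983683; 7180131/1983683 8163408/1983683 -1692107/1983683; 4400780/1983683 -1692107/1983683 16701865/1983683]
step 2: x̄ = F·x = [-730998/1983683, 7181829/1983683, -533706/152591]
step 2: P̄ = F·P·Fᵀ + Q = [207243067/1983683 -127224833/1983683 12990245/152591; -127224833/1983683 104184436/1983683 -8914614/152591; 12990245/152591 -8914614/152591 11899868/152591]
step 2: y = z − H·x̄ = [1444922/152591]
step 2: S = H·P̄·Hᵀ + R = [272842195/152591]
step 2: K = P̄·Hᵀ·S⁻¹ = [12838931/54568439; -8897505/54568439; 53814709/272842195]
step 2: x' = x̄ + K·y = [1319061284/709389707, 1473026511/709389707, -444714692/272842195]
step 2: P' = (I − K·H)·P̄ = [3895714428/709389707 3163875268/709389707 117530236/54568439; 3163875268/709389707 3535060069/709389707 -50068011/54568439; 117530236/54568439 -50068011/54568439 2298714869/272842195]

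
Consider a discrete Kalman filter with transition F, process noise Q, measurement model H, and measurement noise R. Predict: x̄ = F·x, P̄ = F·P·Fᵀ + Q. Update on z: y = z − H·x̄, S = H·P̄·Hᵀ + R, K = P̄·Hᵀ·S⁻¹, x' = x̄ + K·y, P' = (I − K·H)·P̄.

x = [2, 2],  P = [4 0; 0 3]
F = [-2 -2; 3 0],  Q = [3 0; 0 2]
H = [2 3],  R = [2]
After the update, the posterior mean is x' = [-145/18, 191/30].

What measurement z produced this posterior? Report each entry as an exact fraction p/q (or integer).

z = [3]

x̄ = F·x = [-8, 6]
P̄ = F·P·Fᵀ + Q = [31 -24; -24 38]
S = H·P̄·Hᵀ + R = [180]
K = P̄·Hᵀ·S⁻¹ = [-1/18; 11/30]
x' − x̄ = [-1/18, 11/30] = K·y
y = (KᵀK)⁻¹·Kᵀ·(x' − x̄) = [1]
z = y + H·x̄ = [1] + [2] = [3]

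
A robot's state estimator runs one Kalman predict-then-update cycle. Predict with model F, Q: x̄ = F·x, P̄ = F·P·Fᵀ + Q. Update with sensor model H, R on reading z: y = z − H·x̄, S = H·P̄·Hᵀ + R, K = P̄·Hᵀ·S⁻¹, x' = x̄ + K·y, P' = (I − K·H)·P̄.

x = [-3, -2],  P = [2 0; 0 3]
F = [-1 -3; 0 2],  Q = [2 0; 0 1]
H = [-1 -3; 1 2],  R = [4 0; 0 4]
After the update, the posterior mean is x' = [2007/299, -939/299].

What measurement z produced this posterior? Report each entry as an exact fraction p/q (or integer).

z = [2, -1]

x̄ = F·x = [9, -4]
P̄ = F·P·Fᵀ + Q = [31 -18; -18 13]
S = H·P̄·Hᵀ + R = [44 -19; -19 15]
K = P̄·Hᵀ·S⁻¹ = [250/299 217/299; -163/299 -47/299]
x' − x̄ = [-684/299, 257/299] = K·y
y = (KᵀK)⁻¹·Kᵀ·(x' − x̄) = [-1, -2]
z = y + H·x̄ = [-1, -2] + [3, 1] = [2, -1]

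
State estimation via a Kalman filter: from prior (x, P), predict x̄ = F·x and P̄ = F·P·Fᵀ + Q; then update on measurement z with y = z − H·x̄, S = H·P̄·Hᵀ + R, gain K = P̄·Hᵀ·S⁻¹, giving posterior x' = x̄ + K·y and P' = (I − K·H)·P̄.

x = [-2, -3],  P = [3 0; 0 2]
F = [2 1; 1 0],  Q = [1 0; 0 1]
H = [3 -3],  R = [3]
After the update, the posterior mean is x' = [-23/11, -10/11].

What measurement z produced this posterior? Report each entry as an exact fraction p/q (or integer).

x̄ = F·x = [-7, -2]
P̄ = F·P·Fᵀ + Q = [15 6; 6 4]
S = H·P̄·Hᵀ + R = [66]
K = P̄·Hᵀ·S⁻¹ = [9/22; 1/11]
x' − x̄ = [54/11, 12/11] = K·y
y = (KᵀK)⁻¹·Kᵀ·(x' − x̄) = [12]
z = y + H·x̄ = [12] + [-15] = [-3]

z = [-3]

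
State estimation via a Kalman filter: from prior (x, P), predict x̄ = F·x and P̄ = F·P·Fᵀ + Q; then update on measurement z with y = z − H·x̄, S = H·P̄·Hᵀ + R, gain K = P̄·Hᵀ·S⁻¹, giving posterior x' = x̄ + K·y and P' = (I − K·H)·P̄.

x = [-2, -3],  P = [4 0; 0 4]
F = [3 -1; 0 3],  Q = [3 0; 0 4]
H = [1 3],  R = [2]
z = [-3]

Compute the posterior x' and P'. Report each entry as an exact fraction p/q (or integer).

x̄ = F·x = [-3, -9]
P̄ = F·P·Fᵀ + Q = [43 -12; -12 40]
y = z − H·x̄ = [27]
S = H·P̄·Hᵀ + R = [333]
K = P̄·Hᵀ·S⁻¹ = [7/333; 12/37]
x' = x̄ + K·y = [-90/37, -9/37]
P' = (I − K·H)·P̄ = [14270/333 -528/37; -528/37 184/37]

x' = [-90/37, -9/37]
P' = [14270/333 -528/37; -528/37 184/37]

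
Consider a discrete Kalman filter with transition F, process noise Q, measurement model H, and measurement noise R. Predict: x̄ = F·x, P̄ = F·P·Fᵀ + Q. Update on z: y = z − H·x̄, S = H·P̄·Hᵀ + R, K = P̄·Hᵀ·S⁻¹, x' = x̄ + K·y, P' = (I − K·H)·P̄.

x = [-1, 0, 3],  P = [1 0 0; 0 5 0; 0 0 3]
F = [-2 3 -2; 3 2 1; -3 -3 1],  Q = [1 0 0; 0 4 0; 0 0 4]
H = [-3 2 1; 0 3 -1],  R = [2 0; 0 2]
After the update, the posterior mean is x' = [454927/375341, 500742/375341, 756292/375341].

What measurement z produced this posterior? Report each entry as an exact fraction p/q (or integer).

x̄ = F·x = [-4, 0, 6]
P̄ = F·P·Fᵀ + Q = [62 18 -45; 18 36 -36; -45 -36 61]
S = H·P̄·Hᵀ + R = [675 -178; -178 603]
K = P̄·Hᵀ·S⁻¹ = [-99963/375341 32115/375341; 14778/375341 93996/375341; 44690/375341 -92003/375341]
x' − x̄ = [1956291/375341, 500742/375341, -1495754/375341] = K·y
y = (KᵀK)⁻¹·Kᵀ·(x' − x̄) = [-17, 8]
z = y + H·x̄ = [-17, 8] + [18, -6] = [1, 2]

z = [1, 2]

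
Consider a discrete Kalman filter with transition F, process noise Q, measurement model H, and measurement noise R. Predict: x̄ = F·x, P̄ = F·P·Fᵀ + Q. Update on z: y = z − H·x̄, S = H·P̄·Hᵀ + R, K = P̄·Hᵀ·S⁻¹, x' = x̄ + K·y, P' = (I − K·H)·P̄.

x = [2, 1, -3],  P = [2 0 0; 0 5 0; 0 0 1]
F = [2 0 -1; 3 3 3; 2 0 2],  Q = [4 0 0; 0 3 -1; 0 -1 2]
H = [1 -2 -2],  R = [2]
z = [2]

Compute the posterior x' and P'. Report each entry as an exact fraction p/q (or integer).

x' = [1094/149, 525/149, -130/149]
P' = [5522/447 1048/447 1730/447; 1048/447 2900/447 -2201/447; 1730/447 -2201/447 3122/447]

x̄ = F·x = [7, 0, -2]
P̄ = F·P·Fᵀ + Q = [13 9 6; 9 75 17; 6 17 14]
y = z − H·x̄ = [-9]
S = H·P̄·Hᵀ + R = [447]
K = P̄·Hᵀ·S⁻¹ = [-17/447; -175/447; -56/447]
x' = x̄ + K·y = [1094/149, 525/149, -130/149]
P' = (I − K·H)·P̄ = [5522/447 1048/447 1730/447; 1048/447 2900/447 -2201/447; 1730/447 -2201/447 3122/447]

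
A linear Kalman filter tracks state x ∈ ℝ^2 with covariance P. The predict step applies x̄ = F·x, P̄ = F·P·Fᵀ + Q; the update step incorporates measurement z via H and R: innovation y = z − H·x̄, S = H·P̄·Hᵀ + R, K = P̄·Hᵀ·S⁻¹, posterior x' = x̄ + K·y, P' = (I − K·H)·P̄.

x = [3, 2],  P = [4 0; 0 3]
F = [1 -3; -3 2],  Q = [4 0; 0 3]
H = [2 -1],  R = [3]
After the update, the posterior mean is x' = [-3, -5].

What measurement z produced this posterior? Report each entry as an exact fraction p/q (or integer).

z = [-1]

x̄ = F·x = [-3, -5]
P̄ = F·P·Fᵀ + Q = [35 -30; -30 51]
S = H·P̄·Hᵀ + R = [314]
K = P̄·Hᵀ·S⁻¹ = [50/157; -111/314]
x' − x̄ = [0, 0] = K·y
y = (KᵀK)⁻¹·Kᵀ·(x' − x̄) = [0]
z = y + H·x̄ = [0] + [-1] = [-1]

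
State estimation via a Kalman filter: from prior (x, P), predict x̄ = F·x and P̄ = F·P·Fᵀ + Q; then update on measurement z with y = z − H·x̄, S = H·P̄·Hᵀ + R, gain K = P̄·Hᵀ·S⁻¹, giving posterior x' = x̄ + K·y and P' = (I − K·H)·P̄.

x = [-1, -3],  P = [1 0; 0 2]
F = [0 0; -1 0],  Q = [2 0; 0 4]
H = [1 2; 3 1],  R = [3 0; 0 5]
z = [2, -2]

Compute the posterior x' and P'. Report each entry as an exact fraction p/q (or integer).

x̄ = F·x = [0, 1]
P̄ = F·P·Fᵀ + Q = [2 0; 0 5]
y = z − H·x̄ = [0, -3]
S = H·P̄·Hᵀ + R = [25 16; 16 28]
K = P̄·Hᵀ·S⁻¹ = [-10/111 59/222; 50/111 -35/444]
x' = x̄ + K·y = [-59/74, 183/148]
P' = (I − K·H)·P̄ = [65/111 -95/222; -95/222 395/444]

x' = [-59/74, 183/148]
P' = [65/111 -95/222; -95/222 395/444]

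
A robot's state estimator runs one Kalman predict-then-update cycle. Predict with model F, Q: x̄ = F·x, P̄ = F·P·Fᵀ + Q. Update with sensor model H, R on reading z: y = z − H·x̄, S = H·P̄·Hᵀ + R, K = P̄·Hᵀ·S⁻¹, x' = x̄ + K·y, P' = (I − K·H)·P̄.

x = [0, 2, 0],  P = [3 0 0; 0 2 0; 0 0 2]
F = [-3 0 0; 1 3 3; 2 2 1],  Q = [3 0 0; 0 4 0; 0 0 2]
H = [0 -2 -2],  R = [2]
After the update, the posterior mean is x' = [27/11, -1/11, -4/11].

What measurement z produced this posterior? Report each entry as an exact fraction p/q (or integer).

z = [1]

x̄ = F·x = [0, 6, 4]
P̄ = F·P·Fᵀ + Q = [30 -9 -18; -9 43 24; -18 24 24]
S = H·P̄·Hᵀ + R = [462]
K = P̄·Hᵀ·S⁻¹ = [9/77; -67/231; -16/77]
x' − x̄ = [27/11, -67/11, -48/11] = K·y
y = (KᵀK)⁻¹·Kᵀ·(x' − x̄) = [21]
z = y + H·x̄ = [21] + [-20] = [1]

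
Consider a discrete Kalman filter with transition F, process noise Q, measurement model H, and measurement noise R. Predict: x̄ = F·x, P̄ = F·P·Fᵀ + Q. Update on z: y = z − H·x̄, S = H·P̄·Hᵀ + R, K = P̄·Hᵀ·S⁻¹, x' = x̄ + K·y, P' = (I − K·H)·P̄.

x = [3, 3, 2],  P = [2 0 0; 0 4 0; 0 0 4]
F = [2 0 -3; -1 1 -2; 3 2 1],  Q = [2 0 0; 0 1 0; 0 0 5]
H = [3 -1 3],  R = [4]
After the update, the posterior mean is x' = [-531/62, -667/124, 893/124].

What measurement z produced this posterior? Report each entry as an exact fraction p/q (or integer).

z = [1]

x̄ = F·x = [0, -4, 17]
P̄ = F·P·Fᵀ + Q = [46 20 0; 20 23 -6; 0 -6 43]
S = H·P̄·Hᵀ + R = [744]
K = P̄·Hᵀ·S⁻¹ = [59/372; 19/744; 45/248]
x' − x̄ = [-531/62, -171/124, -1215/124] = K·y
y = (KᵀK)⁻¹·Kᵀ·(x' − x̄) = [-54]
z = y + H·x̄ = [-54] + [55] = [1]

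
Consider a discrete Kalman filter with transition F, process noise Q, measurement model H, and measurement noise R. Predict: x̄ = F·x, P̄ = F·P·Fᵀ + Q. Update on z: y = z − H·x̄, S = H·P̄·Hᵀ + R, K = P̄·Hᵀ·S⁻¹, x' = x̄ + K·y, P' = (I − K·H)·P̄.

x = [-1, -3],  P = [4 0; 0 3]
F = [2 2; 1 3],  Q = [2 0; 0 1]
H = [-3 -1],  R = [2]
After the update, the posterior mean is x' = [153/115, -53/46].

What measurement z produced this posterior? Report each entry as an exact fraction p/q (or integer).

x̄ = F·x = [-8, -10]
P̄ = F·P·Fᵀ + Q = [30 26; 26 32]
S = H·P̄·Hᵀ + R = [460]
K = P̄·Hᵀ·S⁻¹ = [-29/115; -11/46]
x' − x̄ = [1073/115, 407/46] = K·y
y = (KᵀK)⁻¹·Kᵀ·(x' − x̄) = [-37]
z = y + H·x̄ = [-37] + [34] = [-3]

z = [-3]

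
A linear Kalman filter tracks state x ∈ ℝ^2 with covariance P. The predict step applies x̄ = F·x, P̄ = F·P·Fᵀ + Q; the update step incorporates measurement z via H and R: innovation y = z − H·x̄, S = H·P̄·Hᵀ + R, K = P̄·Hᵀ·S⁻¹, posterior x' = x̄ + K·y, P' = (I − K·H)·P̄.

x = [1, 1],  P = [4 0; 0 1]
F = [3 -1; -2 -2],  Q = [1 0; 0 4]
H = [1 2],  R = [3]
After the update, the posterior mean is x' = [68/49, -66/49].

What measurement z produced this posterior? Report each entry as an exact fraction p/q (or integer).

x̄ = F·x = [2, -4]
P̄ = F·P·Fᵀ + Q = [38 -22; -22 24]
S = H·P̄·Hᵀ + R = [49]
K = P̄·Hᵀ·S⁻¹ = [-6/49; 26/49]
x' − x̄ = [-30/49, 130/49] = K·y
y = (KᵀK)⁻¹·Kᵀ·(x' − x̄) = [5]
z = y + H·x̄ = [5] + [-6] = [-1]

z = [-1]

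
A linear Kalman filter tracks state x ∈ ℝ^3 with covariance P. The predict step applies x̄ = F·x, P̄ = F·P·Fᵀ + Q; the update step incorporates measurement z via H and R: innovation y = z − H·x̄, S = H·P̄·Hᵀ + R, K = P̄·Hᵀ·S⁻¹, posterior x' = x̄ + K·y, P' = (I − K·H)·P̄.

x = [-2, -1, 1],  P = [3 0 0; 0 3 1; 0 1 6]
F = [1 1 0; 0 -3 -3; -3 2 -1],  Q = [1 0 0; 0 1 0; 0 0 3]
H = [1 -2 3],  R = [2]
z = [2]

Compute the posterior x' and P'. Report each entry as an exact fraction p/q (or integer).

x̄ = F·x = [-3, 0, 3]
P̄ = F·P·Fᵀ + Q = [7 -12 -4; -12 100 -3; -4 -3 44]
y = z − H·x̄ = [-4]
S = H·P̄·Hᵀ + R = [865]
K = P̄·Hᵀ·S⁻¹ = [19/865; -221/865; 134/865]
x' = x̄ + K·y = [-2671/865, 884/865, 2059/865]
P' = (I − K·H)·P̄ = [5694/865 -6181/865 -6006/865; -6181/865 37659/865 27019/865; -6006/865 27019/865 20104/865]

x' = [-2671/865, 884/865, 2059/865]
P' = [5694/865 -6181/865 -6006/865; -6181/865 37659/865 27019/865; -6006/865 27019/865 20104/865]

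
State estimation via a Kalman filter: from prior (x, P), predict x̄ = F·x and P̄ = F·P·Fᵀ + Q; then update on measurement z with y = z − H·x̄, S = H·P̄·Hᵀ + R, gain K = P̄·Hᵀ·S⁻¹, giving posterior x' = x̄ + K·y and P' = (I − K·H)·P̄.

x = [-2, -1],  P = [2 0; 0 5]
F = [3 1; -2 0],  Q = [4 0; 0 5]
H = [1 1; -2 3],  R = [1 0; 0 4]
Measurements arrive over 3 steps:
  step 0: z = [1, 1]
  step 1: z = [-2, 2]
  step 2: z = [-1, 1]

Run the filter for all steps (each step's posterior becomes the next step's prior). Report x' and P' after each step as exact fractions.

step 0: x̄ = F·x = [-7, 4]
step 0: P̄ = F·P·Fᵀ + Q = [27 -12; -12 13]
step 0: y = z − H·x̄ = [4, -25]
step 0: S = H·P̄·Hᵀ + R = [17 -27; -27 373]
step 0: K = P̄·Hᵀ·S⁻¹ = [3165/5612 -1125/5612; 17/46 9/46]
step 0: x' = x̄ + K·y = [1501/5612, 27/46]
step 0: P' = (I − K·H)·P̄ = [2799/5612 3/46; 3/46 7/23]
step 1: x̄ = F·x = [339/244, -1501/2806]
step 1: P̄ = F·P·Fᵀ + Q = [2241/244 -381/122; -381/122 9814/1403]
step 1: y = z − H·x̄ = [-16019/5612, 8956/1403]
step 1: S = H·P̄·Hᵀ + R = [61359/5612 -711/1403; -711/1403 198059/1403]
step 1: K = P̄·Hᵀ·S⁻¹ = [1574411/2886833 -561573/2886833; 3145030/8660499 560625/2886833]
step 1: x' = x̄ + K·y = [-4068005/2886833, -2873764/8660499]
step 1: P' = (I − K·H)·P̄ = [1393905/2886833 180506/2886833; 180506/2886833 2603512/8660499]
step 2: x̄ = F·x = [-39485809/8660499, 8136010/2886833]
step 2: P̄ = F·P·Fᵀ + Q = [78130051/8660499 -8724442/2886833; -8724442/2886833 20009785/2886833]
step 2: y = z − H·x̄ = [6417280/8660499, -143535209/8660499]
step 2: S = H·P̄·Hᵀ + R = [94473253/8660499 -2345363/8660499; -2345363/8660499 1201506307/8660499]
step 2: K = P̄·Hᵀ·S⁻¹ = [7144586965/13106024098 -2547033435/13106024098; 2379965413/6553012049 1272344036/6553012049]
step 2: x' = x̄ + K·y = [-12246889333/13106024098, -855279586/6553012049]
step 2: P' = (I − K·H)·P̄ = [6324378927/13106024098 410104019/6553012049; 410104019/6553012049 1969861394/6553012049]

step 0: x' = [1501/5612, 27/46], P' = [2799/5612 3/46; 3/46 7/23]
step 1: x' = [-4068005/2886833, -2873764/8660499], P' = [1393905/2886833 180506/2886833; 180506/2886833 2603512/8660499]
step 2: x' = [-12246889333/13106024098, -855279586/6553012049], P' = [6324378927/13106024098 410104019/6553012049; 410104019/6553012049 1969861394/6553012049]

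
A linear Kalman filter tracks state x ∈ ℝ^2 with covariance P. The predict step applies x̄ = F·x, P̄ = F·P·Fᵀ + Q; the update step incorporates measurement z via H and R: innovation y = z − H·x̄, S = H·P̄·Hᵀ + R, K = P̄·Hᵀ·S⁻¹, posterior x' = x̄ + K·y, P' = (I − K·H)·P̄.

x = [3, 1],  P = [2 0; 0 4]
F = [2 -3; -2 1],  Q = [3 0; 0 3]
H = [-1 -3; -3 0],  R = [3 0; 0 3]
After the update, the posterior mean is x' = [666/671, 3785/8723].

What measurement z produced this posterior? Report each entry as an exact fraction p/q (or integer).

x̄ = F·x = [3, -5]
P̄ = F·P·Fᵀ + Q = [47 -20; -20 15]
S = H·P̄·Hᵀ + R = [65 -39; -39 426]
K = P̄·Hᵀ·S⁻¹ = [1/671 -222/671; -2770/8723 75/671]
x' − x̄ = [-1347/671, 47400/8723] = K·y
y = (KᵀK)⁻¹·Kᵀ·(x' − x̄) = [-15, 6]
z = y + H·x̄ = [-15, 6] + [12, -9] = [-3, -3]

z = [-3, -3]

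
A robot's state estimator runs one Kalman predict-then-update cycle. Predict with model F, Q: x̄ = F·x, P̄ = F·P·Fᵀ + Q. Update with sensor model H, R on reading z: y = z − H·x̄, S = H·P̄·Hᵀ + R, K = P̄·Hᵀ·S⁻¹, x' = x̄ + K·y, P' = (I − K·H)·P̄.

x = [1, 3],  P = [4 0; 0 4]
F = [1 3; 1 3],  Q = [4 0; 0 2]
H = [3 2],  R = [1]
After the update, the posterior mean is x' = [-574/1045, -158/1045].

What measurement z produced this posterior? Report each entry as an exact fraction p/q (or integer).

x̄ = F·x = [10, 10]
P̄ = F·P·Fᵀ + Q = [44 40; 40 42]
S = H·P̄·Hᵀ + R = [1045]
K = P̄·Hᵀ·S⁻¹ = [212/1045; 204/1045]
x' − x̄ = [-11024/1045, -10608/1045] = K·y
y = (KᵀK)⁻¹·Kᵀ·(x' − x̄) = [-52]
z = y + H·x̄ = [-52] + [50] = [-2]

z = [-2]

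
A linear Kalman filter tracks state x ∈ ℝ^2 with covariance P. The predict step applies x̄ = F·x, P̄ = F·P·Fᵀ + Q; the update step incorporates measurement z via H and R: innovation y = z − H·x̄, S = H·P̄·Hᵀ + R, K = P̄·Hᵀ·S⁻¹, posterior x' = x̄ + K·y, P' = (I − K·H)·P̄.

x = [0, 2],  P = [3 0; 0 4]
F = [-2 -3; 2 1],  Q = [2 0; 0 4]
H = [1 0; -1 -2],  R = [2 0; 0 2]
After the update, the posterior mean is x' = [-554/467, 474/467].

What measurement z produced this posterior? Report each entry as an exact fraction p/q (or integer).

z = [-1, -1]

x̄ = F·x = [-6, 2]
P̄ = F·P·Fᵀ + Q = [50 -24; -24 20]
S = H·P̄·Hᵀ + R = [52 -2; -2 36]
K = P̄·Hᵀ·S⁻¹ = [449/467 -1/467; -224/467 -220/467]
x' − x̄ = [2248/467, -460/467] = K·y
y = (KᵀK)⁻¹·Kᵀ·(x' − x̄) = [5, -3]
z = y + H·x̄ = [5, -3] + [-6, 2] = [-1, -1]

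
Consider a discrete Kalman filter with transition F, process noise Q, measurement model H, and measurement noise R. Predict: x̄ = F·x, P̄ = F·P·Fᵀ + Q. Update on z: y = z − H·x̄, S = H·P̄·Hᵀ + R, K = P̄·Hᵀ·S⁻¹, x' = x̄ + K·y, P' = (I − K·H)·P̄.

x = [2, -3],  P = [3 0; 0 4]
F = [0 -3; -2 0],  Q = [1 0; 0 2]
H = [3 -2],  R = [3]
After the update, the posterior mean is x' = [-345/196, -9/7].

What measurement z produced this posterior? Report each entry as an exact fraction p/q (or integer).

z = [-3]

x̄ = F·x = [9, -4]
P̄ = F·P·Fᵀ + Q = [37 0; 0 14]
S = H·P̄·Hᵀ + R = [392]
K = P̄·Hᵀ·S⁻¹ = [111/392; -1/14]
x' − x̄ = [-2109/196, 19/7] = K·y
y = (KᵀK)⁻¹·Kᵀ·(x' − x̄) = [-38]
z = y + H·x̄ = [-38] + [35] = [-3]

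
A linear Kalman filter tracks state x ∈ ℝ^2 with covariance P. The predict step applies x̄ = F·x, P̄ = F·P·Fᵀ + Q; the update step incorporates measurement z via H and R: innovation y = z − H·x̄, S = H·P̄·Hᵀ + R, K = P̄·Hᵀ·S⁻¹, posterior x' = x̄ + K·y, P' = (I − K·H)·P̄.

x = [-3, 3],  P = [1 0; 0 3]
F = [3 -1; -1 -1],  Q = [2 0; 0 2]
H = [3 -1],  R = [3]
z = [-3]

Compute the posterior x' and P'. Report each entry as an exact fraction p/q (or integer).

x' = [-26/15, -22/15]
P' = [14/15 28/15; 28/15 86/15]

x̄ = F·x = [-12, 0]
P̄ = F·P·Fᵀ + Q = [14 0; 0 6]
y = z − H·x̄ = [33]
S = H·P̄·Hᵀ + R = [135]
K = P̄·Hᵀ·S⁻¹ = [14/45; -2/45]
x' = x̄ + K·y = [-26/15, -22/15]
P' = (I − K·H)·P̄ = [14/15 28/15; 28/15 86/15]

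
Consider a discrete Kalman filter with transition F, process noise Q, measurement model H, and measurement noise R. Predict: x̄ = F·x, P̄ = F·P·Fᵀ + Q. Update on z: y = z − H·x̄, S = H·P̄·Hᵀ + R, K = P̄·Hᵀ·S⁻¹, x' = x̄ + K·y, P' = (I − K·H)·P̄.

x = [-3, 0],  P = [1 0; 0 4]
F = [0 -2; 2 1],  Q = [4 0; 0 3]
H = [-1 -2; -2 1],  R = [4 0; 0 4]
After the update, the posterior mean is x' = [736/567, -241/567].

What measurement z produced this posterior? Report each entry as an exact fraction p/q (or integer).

x̄ = F·x = [0, -6]
P̄ = F·P·Fᵀ + Q = [20 -8; -8 11]
S = H·P̄·Hᵀ + R = [36 -6; -6 127]
K = P̄·Hᵀ·S⁻¹ = [-199/1134 -73/189; -202/567 37/189]
x' − x̄ = [736/567, 3161/567] = K·y
y = (KᵀK)⁻¹·Kᵀ·(x' − x̄) = [-14, 3]
z = y + H·x̄ = [-14, 3] + [12, -6] = [-2, -3]

z = [-2, -3]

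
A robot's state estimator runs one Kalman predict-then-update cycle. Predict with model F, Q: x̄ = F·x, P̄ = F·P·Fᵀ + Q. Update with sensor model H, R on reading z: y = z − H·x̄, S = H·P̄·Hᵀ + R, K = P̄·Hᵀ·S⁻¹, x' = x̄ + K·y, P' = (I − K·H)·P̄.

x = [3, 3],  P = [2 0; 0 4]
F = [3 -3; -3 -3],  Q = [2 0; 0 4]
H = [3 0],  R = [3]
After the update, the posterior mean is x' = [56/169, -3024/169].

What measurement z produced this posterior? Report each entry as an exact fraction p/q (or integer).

z = [1]

x̄ = F·x = [0, -18]
P̄ = F·P·Fᵀ + Q = [56 18; 18 58]
S = H·P̄·Hᵀ + R = [507]
K = P̄·Hᵀ·S⁻¹ = [56/169; 18/169]
x' − x̄ = [56/169, 18/169] = K·y
y = (KᵀK)⁻¹·Kᵀ·(x' − x̄) = [1]
z = y + H·x̄ = [1] + [0] = [1]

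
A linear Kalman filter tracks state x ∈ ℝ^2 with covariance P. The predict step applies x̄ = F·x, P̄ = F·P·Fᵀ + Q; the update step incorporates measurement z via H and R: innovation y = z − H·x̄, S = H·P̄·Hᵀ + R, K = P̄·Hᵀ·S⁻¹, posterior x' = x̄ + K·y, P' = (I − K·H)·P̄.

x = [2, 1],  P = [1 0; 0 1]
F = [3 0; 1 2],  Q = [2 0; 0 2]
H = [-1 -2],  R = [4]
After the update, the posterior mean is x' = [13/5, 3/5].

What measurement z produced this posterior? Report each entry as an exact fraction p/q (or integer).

x̄ = F·x = [6, 4]
P̄ = F·P·Fᵀ + Q = [11 3; 3 7]
S = H·P̄·Hᵀ + R = [55]
K = P̄·Hᵀ·S⁻¹ = [-17/55; -17/55]
x' − x̄ = [-17/5, -17/5] = K·y
y = (KᵀK)⁻¹·Kᵀ·(x' − x̄) = [11]
z = y + H·x̄ = [11] + [-14] = [-3]

z = [-3]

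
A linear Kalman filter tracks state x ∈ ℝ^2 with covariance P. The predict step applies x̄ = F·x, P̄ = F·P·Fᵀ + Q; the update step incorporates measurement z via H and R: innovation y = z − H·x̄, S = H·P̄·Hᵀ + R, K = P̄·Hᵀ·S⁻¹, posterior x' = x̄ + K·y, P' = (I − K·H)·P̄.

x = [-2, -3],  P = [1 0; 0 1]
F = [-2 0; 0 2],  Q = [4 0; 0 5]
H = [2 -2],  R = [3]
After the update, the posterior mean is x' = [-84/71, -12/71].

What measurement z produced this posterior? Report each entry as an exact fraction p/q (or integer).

z = [-3]

x̄ = F·x = [4, -6]
P̄ = F·P·Fᵀ + Q = [8 0; 0 9]
S = H·P̄·Hᵀ + R = [71]
K = P̄·Hᵀ·S⁻¹ = [16/71; -18/71]
x' − x̄ = [-368/71, 414/71] = K·y
y = (KᵀK)⁻¹·Kᵀ·(x' − x̄) = [-23]
z = y + H·x̄ = [-23] + [20] = [-3]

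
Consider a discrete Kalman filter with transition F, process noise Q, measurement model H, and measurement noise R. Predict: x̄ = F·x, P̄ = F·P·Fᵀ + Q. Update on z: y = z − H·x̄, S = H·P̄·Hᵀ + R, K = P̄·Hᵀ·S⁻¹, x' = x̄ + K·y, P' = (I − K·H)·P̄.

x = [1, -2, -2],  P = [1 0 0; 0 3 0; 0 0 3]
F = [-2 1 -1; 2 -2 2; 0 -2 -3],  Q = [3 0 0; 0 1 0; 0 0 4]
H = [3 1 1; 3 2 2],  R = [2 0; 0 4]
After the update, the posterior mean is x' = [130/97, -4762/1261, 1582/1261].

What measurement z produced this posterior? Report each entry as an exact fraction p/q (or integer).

z = [2, -2]

x̄ = F·x = [-2, 2, 10]
P̄ = F·P·Fᵀ + Q = [13 -16 3; -16 29 -6; 3 -6 43]
S = H·P̄·Hᵀ + R = [101 120; 120 205]
K = P̄·Hᵀ·S⁻¹ = [58/97 -139/485; -977/1261 2798/6305; -106/1261 2863/6305]
x' − x̄ = [324/97, -7284/1261, -11028/1261] = K·y
y = (KᵀK)⁻¹·Kᵀ·(x' − x̄) = [-4, -20]
z = y + H·x̄ = [-4, -20] + [6, 18] = [2, -2]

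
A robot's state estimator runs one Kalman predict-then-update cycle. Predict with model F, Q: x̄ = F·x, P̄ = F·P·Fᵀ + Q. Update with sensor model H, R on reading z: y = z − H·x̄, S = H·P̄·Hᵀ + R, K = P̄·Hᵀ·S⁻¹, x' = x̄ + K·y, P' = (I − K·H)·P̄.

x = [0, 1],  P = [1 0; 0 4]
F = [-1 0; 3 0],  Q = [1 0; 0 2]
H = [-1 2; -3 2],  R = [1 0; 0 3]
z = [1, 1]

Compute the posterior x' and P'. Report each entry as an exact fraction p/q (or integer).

x' = [-12/161, 10/23]
P' = [214/483 7/23; 7/23 9/23]

x̄ = F·x = [0, 0]
P̄ = F·P·Fᵀ + Q = [2 -3; -3 11]
y = z − H·x̄ = [1, 1]
S = H·P̄·Hᵀ + R = [59 74; 74 101]
K = P̄·Hᵀ·S⁻¹ = [80/483 -116/483; 11/23 -1/23]
x' = x̄ + K·y = [-12/161, 10/23]
P' = (I − K·H)·P̄ = [214/483 7/23; 7/23 9/23]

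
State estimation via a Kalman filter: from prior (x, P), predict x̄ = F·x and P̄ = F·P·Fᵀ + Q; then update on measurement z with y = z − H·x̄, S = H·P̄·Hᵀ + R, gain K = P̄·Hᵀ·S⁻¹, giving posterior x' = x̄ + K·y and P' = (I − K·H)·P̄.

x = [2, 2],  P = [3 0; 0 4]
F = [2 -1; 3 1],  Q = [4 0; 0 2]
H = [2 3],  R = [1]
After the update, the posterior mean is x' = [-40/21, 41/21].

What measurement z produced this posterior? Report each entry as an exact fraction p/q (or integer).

x̄ = F·x = [2, 8]
P̄ = F·P·Fᵀ + Q = [20 14; 14 33]
S = H·P̄·Hᵀ + R = [546]
K = P̄·Hᵀ·S⁻¹ = [41/273; 127/546]
x' − x̄ = [-82/21, -127/21] = K·y
y = (KᵀK)⁻¹·Kᵀ·(x' − x̄) = [-26]
z = y + H·x̄ = [-26] + [28] = [2]

z = [2]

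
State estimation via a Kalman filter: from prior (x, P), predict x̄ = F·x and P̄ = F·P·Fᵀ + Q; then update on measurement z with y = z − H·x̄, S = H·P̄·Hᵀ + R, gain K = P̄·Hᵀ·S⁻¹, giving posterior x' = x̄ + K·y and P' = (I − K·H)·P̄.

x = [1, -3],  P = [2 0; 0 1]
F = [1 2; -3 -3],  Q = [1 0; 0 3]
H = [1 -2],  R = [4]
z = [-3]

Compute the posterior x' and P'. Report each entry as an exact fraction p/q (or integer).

x' = [-461/179, 66/179]
P' = [292/179 84/179; 84/179 186/179]

x̄ = F·x = [-5, 6]
P̄ = F·P·Fᵀ + Q = [7 -12; -12 30]
y = z − H·x̄ = [14]
S = H·P̄·Hᵀ + R = [179]
K = P̄·Hᵀ·S⁻¹ = [31/179; -72/179]
x' = x̄ + K·y = [-461/179, 66/179]
P' = (I − K·H)·P̄ = [292/179 84/179; 84/179 186/179]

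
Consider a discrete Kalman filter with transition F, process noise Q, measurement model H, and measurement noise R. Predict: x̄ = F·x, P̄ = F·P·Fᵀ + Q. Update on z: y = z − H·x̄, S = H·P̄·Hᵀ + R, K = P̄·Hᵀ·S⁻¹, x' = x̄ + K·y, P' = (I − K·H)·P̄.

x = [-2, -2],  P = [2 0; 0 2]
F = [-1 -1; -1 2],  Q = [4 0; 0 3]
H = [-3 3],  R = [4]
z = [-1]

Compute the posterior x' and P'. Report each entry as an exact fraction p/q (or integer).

x̄ = F·x = [4, -2]
P̄ = F·P·Fᵀ + Q = [8 -2; -2 13]
y = z − H·x̄ = [17]
S = H·P̄·Hᵀ + R = [229]
K = P̄·Hᵀ·S⁻¹ = [-30/229; 45/229]
x' = x̄ + K·y = [406/229, 307/229]
P' = (I − K·H)·P̄ = [932/229 892/229; 892/229 952/229]

x' = [406/229, 307/229]
P' = [932/229 892/229; 892/229 952/229]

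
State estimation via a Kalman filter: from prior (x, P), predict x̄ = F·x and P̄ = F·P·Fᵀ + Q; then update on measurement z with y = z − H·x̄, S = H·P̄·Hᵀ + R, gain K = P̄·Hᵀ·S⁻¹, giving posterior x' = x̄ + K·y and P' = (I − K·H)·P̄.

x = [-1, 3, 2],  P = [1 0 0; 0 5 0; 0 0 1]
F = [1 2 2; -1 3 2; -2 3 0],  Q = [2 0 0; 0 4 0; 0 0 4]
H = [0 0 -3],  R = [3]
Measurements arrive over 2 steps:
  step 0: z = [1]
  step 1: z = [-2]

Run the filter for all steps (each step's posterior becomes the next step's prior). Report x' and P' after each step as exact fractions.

step 0: x̄ = F·x = [9, 14, 11]
step 0: P̄ = F·P·Fᵀ + Q = [27 33 28; 33 54 47; 28 47 53]
step 0: y = z − H·x̄ = [34]
step 0: S = H·P̄·Hᵀ + R = [480]
step 0: K = P̄·Hᵀ·S⁻¹ = [-7/40; -47/160; -53/160]
step 0: x' = x̄ + K·y = [61/20, 321/80, -21/80]
step 0: P' = (I − K·H)·P̄ = [123/10 333/40 7/40; 333/40 2013/160 47/160; 7/40 47/160 53/160]
step 1: x̄ = F·x = [211/20, 677/80, 95/16]
step 1: P̄ = F·P·Fᵀ + Q = [1023/10 3031/40 349/8; 3031/40 13397/160 2047/32; 349/8 2047/32 2129/32]
step 1: y = z − H·x̄ = [253/16]
step 1: S = H·P̄·Hᵀ + R = [19257/32]
step 1: K = P̄·Hᵀ·S⁻¹ = [-1396/6419; -2047/6419; -2129/6419]
step 1: x' = x̄ + K·y = [228231/32095, 109763/32095, 4448/6419]
step 1: P' = (I − K·H)·P̄ = [2369811/32095 1092493/32095 1396/6419; 1092493/32095 723194/32095 2047/6419; 1396/6419 2047/6419 2129/6419]

step 0: x' = [61/20, 321/80, -21/80], P' = [123/10 333/40 7/40; 333/40 2013/160 47/160; 7/40 47/160 53/160]
step 1: x' = [228231/32095, 109763/32095, 4448/6419], P' = [2369811/32095 1092493/32095 1396/6419; 1092493/32095 723194/32095 2047/6419; 1396/6419 2047/6419 2129/6419]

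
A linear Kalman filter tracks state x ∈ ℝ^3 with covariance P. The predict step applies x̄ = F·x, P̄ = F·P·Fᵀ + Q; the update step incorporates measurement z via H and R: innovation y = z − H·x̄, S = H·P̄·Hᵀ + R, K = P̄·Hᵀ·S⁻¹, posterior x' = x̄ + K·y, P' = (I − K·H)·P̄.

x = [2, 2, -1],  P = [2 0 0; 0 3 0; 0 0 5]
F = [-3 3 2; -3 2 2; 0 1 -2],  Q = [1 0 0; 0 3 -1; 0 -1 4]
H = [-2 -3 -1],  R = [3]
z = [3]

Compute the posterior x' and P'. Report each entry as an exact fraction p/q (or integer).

x' = [-1/77, -2932/1309, 4876/1309]
P' = [169/77 -40/77 -167/77; -40/77 3841/1309 -9395/1309; -167/77 -9395/1309 33743/1309]

x̄ = F·x = [-2, -4, 4]
P̄ = F·P·Fᵀ + Q = [66 56 -11; 56 53 -15; -11 -15 27]
y = z − H·x̄ = [-9]
S = H·P̄·Hᵀ + R = [1309]
K = P̄·Hᵀ·S⁻¹ = [-17/77; -256/1309; 40/1309]
x' = x̄ + K·y = [-1/77, -2932/1309, 4876/1309]
P' = (I − K·H)·P̄ = [169/77 -40/77 -167/77; -40/77 3841/1309 -9395/1309; -167/77 -9395/1309 33743/1309]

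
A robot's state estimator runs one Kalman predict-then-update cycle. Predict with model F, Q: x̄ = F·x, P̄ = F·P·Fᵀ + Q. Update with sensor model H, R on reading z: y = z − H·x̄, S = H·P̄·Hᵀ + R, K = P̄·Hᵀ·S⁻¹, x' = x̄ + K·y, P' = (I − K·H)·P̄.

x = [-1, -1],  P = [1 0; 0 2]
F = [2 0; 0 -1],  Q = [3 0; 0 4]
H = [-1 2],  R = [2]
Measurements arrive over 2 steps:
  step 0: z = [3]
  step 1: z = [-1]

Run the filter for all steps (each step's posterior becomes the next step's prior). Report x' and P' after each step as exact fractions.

step 0: x̄ = F·x = [-2, 1]
step 0: P̄ = F·P·Fᵀ + Q = [7 0; 0 6]
step 0: y = z − H·x̄ = [-1]
step 0: S = H·P̄·Hᵀ + R = [33]
step 0: K = P̄·Hᵀ·S⁻¹ = [-7/33; 4/11]
step 0: x' = x̄ + K·y = [-59/33, 7/11]
step 0: P' = (I − K·H)·P̄ = [182/33 28/11; 28/11 18/11]
step 1: x̄ = F·x = [-118/33, -7/11]
step 1: P̄ = F·P·Fᵀ + Q = [827/33 -56/11; -56/11 62/11]
step 1: y = z − H·x̄ = [-109/33]
step 1: S = H·P̄·Hᵀ + R = [2309/33]
step 1: K = P̄·Hᵀ·S⁻¹ = [-1163/2309; 540/2309]
step 1: x' = x̄ + K·y = [-4415/2309, -3253/2309]
step 1: P' = (I − K·H)·P̄ = [16878/2309 7276/2309; 7276/2309 4178/2309]

step 0: x' = [-59/33, 7/11], P' = [182/33 28/11; 28/11 18/11]
step 1: x' = [-4415/2309, -3253/2309], P' = [16878/2309 7276/2309; 7276/2309 4178/2309]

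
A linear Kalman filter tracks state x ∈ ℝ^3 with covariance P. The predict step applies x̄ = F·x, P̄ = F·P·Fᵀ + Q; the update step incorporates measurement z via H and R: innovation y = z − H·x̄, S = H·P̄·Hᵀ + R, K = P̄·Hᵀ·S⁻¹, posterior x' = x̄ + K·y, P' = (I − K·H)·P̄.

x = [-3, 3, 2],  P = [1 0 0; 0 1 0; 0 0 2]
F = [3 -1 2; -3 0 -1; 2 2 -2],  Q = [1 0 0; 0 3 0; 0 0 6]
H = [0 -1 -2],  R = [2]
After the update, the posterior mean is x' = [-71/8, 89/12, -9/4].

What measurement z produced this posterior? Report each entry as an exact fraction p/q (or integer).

x̄ = F·x = [-8, 7, -4]
P̄ = F·P·Fᵀ + Q = [19 -13 -4; -13 14 -2; -4 -2 22]
S = H·P̄·Hᵀ + R = [96]
K = P̄·Hᵀ·S⁻¹ = [7/32; -5/48; -7/16]
x' − x̄ = [-7/8, 5/12, 7/4] = K·y
y = (KᵀK)⁻¹·Kᵀ·(x' − x̄) = [-4]
z = y + H·x̄ = [-4] + [1] = [-3]

z = [-3]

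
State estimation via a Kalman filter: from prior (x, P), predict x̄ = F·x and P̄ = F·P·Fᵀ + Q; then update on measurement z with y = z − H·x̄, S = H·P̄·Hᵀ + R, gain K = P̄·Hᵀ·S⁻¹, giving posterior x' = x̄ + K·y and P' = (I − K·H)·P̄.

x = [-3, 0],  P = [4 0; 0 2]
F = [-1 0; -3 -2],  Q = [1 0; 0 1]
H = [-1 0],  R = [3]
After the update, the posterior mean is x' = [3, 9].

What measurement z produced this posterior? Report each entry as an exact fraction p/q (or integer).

z = [-3]

x̄ = F·x = [3, 9]
P̄ = F·P·Fᵀ + Q = [5 12; 12 45]
S = H·P̄·Hᵀ + R = [8]
K = P̄·Hᵀ·S⁻¹ = [-5/8; -3/2]
x' − x̄ = [0, 0] = K·y
y = (KᵀK)⁻¹·Kᵀ·(x' − x̄) = [0]
z = y + H·x̄ = [0] + [-3] = [-3]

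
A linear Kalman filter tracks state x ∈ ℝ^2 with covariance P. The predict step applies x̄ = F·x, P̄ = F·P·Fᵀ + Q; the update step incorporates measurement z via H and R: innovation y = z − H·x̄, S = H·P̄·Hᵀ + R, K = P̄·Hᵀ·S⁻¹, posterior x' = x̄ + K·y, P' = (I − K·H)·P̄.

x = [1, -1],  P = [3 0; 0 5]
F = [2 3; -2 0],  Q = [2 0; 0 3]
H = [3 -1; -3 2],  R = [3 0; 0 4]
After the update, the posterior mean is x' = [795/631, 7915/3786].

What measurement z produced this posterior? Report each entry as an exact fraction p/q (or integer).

x̄ = F·x = [-1, -2]
P̄ = F·P·Fᵀ + Q = [59 -12; -12 15]
S = H·P̄·Hᵀ + R = [621 -669; -669 739]
K = P̄·Hᵀ·S⁻¹ = [289/631 90/631; 2155/3786 763/1262]
x' − x̄ = [1426/631, 15487/3786] = K·y
y = (KᵀK)⁻¹·Kᵀ·(x' − x̄) = [4, 3]
z = y + H·x̄ = [4, 3] + [-1, -1] = [3, 2]

z = [3, 2]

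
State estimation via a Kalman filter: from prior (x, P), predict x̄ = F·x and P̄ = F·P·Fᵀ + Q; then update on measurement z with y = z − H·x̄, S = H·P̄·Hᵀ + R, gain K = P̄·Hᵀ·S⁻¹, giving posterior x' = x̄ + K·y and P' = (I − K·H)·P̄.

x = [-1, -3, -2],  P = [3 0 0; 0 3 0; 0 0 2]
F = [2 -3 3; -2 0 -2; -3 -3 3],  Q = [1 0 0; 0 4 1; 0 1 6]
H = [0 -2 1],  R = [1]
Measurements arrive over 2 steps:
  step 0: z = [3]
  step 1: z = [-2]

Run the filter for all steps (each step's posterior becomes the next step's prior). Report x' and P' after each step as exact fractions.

step 0: x' = [274/49, 171/49, 486/49], P' = [967/49 -151/49 -277/49; -151/49 1847/147 3653/147; -277/49 3653/147 7370/147]
step 1: x' = [581318/44221, -340013/44221, -3832557/221105], P' = [2837387/44221 -2447607/44221 -4883703/44221; -2447607/44221 2361097/44221 4706691/44221; -4883703/44221 4706691/44221 47132838/221105]

step 0: x̄ = F·x = [1, 6, 6]
step 0: P̄ = F·P·Fᵀ + Q = [58 -24 27; -24 24 7; 27 7 78]
step 0: y = z − H·x̄ = [9]
step 0: S = H·P̄·Hᵀ + R = [147]
step 0: K = P̄·Hᵀ·S⁻¹ = [25/49; -41/147; 64/147]
step 0: x' = x̄ + K·y = [274/49, 171/49, 486/49]
step 0: P' = (I − K·H)·P̄ = [967/49 -151/49 -277/49; -151/49 1847/147 3653/147; -277/49 3653/147 7370/147]
step 1: x̄ = F·x = [1493/49, -1520/49, 123/49]
step 1: P̄ = F·P·Fᵀ + Q = [8138/49 -9438/49 309/49; -9438/49 35024/147 -2489/49; 309/49 -2489/49 16998/49]
step 1: y = z − H·x̄ = [-3261/49]
step 1: S = H·P̄·Hᵀ + R = [221105/147]
step 1: K = P̄·Hᵀ·S⁻¹ = [11511/44221; -15503/44221; 65928/221105]
step 1: x' = x̄ + K·y = [581318/44221, -340013/44221, -3832557/221105]
step 1: P' = (I − K·H)·P̄ = [2837387/44221 -2447607/44221 -4883703/44221; -2447607/44221 2361097/44221 4706691/44221; -4883703/44221 4706691/44221 47132838/221105]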